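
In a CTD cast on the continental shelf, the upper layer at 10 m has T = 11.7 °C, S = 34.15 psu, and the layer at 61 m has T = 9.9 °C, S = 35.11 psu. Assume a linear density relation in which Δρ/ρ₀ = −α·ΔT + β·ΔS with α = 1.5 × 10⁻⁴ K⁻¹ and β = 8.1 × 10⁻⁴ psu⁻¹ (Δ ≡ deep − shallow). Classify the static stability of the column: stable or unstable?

ΔT = 9.9 − 11.7 = -1.8 K and ΔS = 35.11 − 34.15 = +0.96 psu (deep − shallow).
−αΔT = 2.70 × 10⁻⁴; βΔS = 7.776 × 10⁻⁴; sum Δρ/ρ₀ = 1.0476 × 10⁻³.
Δρ/ρ₀ > 0, so Δρ > 0: deeper water is denser → statically stable.

stable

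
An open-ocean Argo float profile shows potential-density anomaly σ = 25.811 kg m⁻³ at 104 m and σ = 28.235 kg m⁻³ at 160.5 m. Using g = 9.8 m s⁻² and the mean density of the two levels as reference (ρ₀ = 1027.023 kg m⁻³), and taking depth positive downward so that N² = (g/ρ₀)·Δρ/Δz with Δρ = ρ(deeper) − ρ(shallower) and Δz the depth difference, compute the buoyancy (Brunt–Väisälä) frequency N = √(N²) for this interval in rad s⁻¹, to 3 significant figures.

0.0202 rad s⁻¹

Δρ = 1028.235 − 1025.811 = 2.424 kg m⁻³ over Δz = 160.5 − 104 = 56.5 m.
N² = (9.8/1027.023) × (2.424/56.5) = 4.0938 × 10⁻⁴ s⁻².
N = √(4.0938 × 10⁻⁴) = 0.020233 rad s⁻¹ ≈ 0.0202 rad s⁻¹.
A positive N² confirms static stability across the interval.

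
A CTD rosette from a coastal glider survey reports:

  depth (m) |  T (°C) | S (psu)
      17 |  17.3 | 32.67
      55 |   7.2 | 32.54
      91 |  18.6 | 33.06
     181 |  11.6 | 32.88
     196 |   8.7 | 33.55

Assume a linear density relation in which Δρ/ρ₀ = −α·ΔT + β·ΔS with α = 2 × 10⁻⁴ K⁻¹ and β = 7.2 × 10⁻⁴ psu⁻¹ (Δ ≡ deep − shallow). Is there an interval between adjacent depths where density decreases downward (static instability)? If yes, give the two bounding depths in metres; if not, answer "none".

55–91 m

Evaluate Δρ/ρ₀ = −αΔT + βΔS across each adjacent pair:
  17–55 m: −αΔT+βΔS = −(2 × 10⁻⁴)(-10.1)+(7.2 × 10⁻⁴)(-0.13) = 1.9 × 10⁻³ → stable
  55–91 m: −αΔT+βΔS = −(2 × 10⁻⁴)(+11.4)+(7.2 × 10⁻⁴)(+0.52) = -1.9 × 10⁻³ → UNSTABLE
  91–181 m: −αΔT+βΔS = −(2 × 10⁻⁴)(-7.0)+(7.2 × 10⁻⁴)(-0.18) = 1.3 × 10⁻³ → stable
  181–196 m: −αΔT+βΔS = −(2 × 10⁻⁴)(-2.9)+(7.2 × 10⁻⁴)(+0.67) = 1.1 × 10⁻³ → stable
The 55–91 m interval has Δρ < 0: lighter water underlies denser water.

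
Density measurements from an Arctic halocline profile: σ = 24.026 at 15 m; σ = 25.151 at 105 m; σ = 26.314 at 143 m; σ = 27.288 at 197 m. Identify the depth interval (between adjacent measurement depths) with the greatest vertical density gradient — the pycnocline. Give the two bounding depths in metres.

105–143 m

Compute the density gradient over each adjacent pair:
  15–105 m: Δρ/Δz = 1.125/90 = 0.013 kg m⁻⁴
  105–143 m: Δρ/Δz = 1.163/38 = 0.031 kg m⁻⁴
  143–197 m: Δρ/Δz = 0.974/54 = 0.018 kg m⁻⁴
The largest gradient is in the 105–143 m interval — the pycnocline.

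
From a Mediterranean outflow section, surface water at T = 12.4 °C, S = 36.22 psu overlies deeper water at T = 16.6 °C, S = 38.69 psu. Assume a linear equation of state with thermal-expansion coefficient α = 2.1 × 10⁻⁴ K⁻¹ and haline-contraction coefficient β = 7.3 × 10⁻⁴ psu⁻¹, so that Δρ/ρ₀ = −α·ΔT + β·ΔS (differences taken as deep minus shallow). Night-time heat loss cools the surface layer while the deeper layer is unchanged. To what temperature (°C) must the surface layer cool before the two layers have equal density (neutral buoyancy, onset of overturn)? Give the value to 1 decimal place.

Neutral buoyancy requires Δρ = 0, i.e. −α(T_deep − T_surf′) + β(S_deep − S_surf) = 0.
T_surf′ = T_deep − (β/α)·ΔS = 16.6 − (7.3 × 10⁻⁴/2.1 × 10⁻⁴)·(+2.47) = 8.014 °C.
Cooling required: 12.4 − (8.014) = 4.386 °C.

8.0 °C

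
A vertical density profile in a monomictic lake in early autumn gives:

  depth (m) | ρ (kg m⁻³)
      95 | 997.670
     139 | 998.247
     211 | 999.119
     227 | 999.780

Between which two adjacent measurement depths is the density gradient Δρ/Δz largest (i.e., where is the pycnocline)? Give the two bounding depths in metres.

Compute the density gradient over each adjacent pair:
  95–139 m: Δρ/Δz = 0.577/44 = 0.013 kg m⁻⁴
  139–211 m: Δρ/Δz = 0.872/72 = 0.012 kg m⁻⁴
  211–227 m: Δρ/Δz = 0.661/16 = 0.041 kg m⁻⁴
The largest gradient is in the 211–227 m interval — the pycnocline.

211–227 m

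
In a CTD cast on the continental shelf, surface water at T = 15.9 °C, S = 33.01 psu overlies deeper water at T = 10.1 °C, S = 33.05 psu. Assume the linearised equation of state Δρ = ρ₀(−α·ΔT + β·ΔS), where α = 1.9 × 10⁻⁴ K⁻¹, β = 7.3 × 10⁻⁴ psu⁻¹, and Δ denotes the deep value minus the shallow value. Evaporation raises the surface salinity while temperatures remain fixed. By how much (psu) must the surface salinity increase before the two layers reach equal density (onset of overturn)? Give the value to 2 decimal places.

Neutral buoyancy requires −α(T_deep − T_surf) + β(S_deep − S_surf′) = 0.
S_surf′ = S_deep − (α/β)·ΔT = 33.05 − (1.9 × 10⁻⁴/7.3 × 10⁻⁴)·(-5.8) = 34.5596 psu.
Increase required: 34.5596 − 33.01 = 1.5496 psu.

1.55 psu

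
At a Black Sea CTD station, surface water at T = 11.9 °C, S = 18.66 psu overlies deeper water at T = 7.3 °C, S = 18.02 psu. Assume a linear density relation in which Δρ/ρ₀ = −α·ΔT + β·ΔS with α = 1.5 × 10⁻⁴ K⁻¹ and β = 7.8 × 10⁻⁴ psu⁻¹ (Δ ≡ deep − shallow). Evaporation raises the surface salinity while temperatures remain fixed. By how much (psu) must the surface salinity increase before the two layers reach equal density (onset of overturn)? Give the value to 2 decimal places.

Neutral buoyancy requires −α(T_deep − T_surf) + β(S_deep − S_surf′) = 0.
S_surf′ = S_deep − (α/β)·ΔT = 18.02 − (1.5 × 10⁻⁴/7.8 × 10⁻⁴)·(-4.6) = 18.9046 psu.
Increase required: 18.9046 − 18.66 = 0.2446 psu.

0.24 psu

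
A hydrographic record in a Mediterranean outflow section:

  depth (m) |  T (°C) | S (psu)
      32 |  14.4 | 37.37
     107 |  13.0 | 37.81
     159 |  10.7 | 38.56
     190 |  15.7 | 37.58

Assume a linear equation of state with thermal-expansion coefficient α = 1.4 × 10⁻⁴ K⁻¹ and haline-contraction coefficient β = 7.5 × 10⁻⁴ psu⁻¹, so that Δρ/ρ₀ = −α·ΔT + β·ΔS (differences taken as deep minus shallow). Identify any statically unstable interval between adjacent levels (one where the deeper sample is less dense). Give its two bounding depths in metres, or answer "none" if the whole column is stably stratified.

Evaluate Δρ/ρ₀ = −αΔT + βΔS across each adjacent pair:
  32–107 m: −αΔT+βΔS = −(1.4 × 10⁻⁴)(-1.4)+(7.5 × 10⁻⁴)(+0.44) = 5.3 × 10⁻⁴ → stable
  107–159 m: −αΔT+βΔS = −(1.4 × 10⁻⁴)(-2.3)+(7.5 × 10⁻⁴)(+0.75) = 8.8 × 10⁻⁴ → stable
  159–190 m: −αΔT+βΔS = −(1.4 × 10⁻⁴)(+5.0)+(7.5 × 10⁻⁴)(-0.98) = -1.4 × 10⁻³ → UNSTABLE
The 159–190 m interval has Δρ < 0: lighter water underlies denser water.

159–190 m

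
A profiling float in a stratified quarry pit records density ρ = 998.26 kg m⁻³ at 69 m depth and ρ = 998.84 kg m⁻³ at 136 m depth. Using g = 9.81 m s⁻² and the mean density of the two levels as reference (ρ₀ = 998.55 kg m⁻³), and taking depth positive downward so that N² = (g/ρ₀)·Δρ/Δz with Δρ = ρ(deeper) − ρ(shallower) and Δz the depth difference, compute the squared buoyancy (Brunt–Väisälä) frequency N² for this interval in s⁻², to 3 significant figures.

Δρ = 998.84 − 998.26 = 0.58 kg m⁻³ over Δz = 136 − 69 = 67 m.
N² = (9.81/998.55) × (0.58/67) = 8.5046 × 10⁻⁵ s⁻² ≈ 8.50 × 10⁻⁵ s⁻².
Since Δρ > 0 the layer is stably stratified.

8.50 × 10⁻⁵ s⁻²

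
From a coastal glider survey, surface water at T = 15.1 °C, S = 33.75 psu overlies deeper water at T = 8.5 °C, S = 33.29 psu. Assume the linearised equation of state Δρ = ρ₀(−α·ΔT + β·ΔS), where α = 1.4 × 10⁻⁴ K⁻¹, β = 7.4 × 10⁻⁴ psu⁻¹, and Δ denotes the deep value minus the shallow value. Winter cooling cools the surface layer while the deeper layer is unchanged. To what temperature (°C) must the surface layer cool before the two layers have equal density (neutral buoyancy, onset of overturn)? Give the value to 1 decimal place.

10.9 °C

Neutral buoyancy requires Δρ = 0, i.e. −α(T_deep − T_surf′) + β(S_deep − S_surf) = 0.
T_surf′ = T_deep − (β/α)·ΔS = 8.5 − (7.4 × 10⁻⁴/1.4 × 10⁻⁴)·(-0.46) = 10.931 °C.
Cooling required: 15.1 − (10.931) = 4.169 °C.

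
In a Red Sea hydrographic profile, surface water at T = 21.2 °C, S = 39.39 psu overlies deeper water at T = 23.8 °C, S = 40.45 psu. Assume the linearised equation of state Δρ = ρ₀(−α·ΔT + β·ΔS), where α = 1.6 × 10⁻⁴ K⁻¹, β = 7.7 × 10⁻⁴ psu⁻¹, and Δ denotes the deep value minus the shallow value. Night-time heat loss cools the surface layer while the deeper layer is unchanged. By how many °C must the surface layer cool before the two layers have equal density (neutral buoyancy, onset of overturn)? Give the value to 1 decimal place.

Neutral buoyancy requires Δρ = 0, i.e. −α(T_deep − T_surf′) + β(S_deep − S_surf) = 0.
T_surf′ = T_deep − (β/α)·ΔS = 23.8 − (7.7 × 10⁻⁴/1.6 × 10⁻⁴)·(+1.06) = 18.699 °C.
Cooling required: 21.2 − (18.699) = 2.501 °C.

2.5 °C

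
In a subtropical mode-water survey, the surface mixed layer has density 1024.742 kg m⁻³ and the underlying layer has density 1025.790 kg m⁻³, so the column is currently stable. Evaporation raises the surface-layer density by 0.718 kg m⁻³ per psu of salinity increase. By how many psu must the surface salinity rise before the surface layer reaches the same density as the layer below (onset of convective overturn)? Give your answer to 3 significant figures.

1.46 psu

Density deficit of the surface layer: 1025.790 − 1024.742 = 1.048 kg m⁻³.
Required change = 1.048 / 0.718 = 1.46 psu.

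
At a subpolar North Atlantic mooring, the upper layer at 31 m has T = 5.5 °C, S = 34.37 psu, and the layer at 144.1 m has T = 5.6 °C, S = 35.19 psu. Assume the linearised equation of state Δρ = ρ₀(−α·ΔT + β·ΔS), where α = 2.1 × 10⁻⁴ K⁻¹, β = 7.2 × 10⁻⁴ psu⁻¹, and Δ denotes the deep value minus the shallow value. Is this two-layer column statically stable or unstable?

stable

ΔT = 5.6 − 5.5 = +0.1 K and ΔS = 35.19 − 34.37 = +0.82 psu (deep − shallow).
−αΔT = -2.10 × 10⁻⁵; βΔS = 5.904 × 10⁻⁴; sum Δρ/ρ₀ = 5.694 × 10⁻⁴.
Δρ/ρ₀ > 0, so Δρ > 0: deeper water is denser → statically stable.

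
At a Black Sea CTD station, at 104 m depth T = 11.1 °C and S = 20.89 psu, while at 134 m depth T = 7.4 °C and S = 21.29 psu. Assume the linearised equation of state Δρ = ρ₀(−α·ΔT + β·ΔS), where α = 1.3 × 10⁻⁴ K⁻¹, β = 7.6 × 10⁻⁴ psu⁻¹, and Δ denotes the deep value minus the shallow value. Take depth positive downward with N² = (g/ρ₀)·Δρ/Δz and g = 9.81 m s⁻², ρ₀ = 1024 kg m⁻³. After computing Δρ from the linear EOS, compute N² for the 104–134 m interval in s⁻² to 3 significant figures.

2.57 × 10⁻⁴ s⁻²

ΔT = -3.7 K, ΔS = +0.40 psu (deep − shallow).
Δρ/ρ₀ = −αΔT + βΔS = 4.81 × 10⁻⁴ + 3.04 × 10⁻⁴ = 7.85 × 10⁻⁴, so Δρ ≈ 0.8038 kg m⁻³.
N² = (g/ρ₀)·Δρ/Δz = g·(Δρ/ρ₀)/Δz = 9.81 × 7.85 × 10⁻⁴ / 30 = 2.5670 × 10⁻⁴ s⁻² ≈ 2.57 × 10⁻⁴ s⁻².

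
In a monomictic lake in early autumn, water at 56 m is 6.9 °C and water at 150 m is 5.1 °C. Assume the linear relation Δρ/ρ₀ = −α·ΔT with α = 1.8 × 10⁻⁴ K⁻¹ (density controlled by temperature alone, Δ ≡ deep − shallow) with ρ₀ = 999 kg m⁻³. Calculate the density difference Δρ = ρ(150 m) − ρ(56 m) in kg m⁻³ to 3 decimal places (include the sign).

+0.324 kg m⁻³

ΔT = -1.8 K, Δρ/ρ₀ = −αΔT = 3.24 × 10⁻⁴.
Δρ = 999 × (3.24 × 10⁻⁴) = +0.324 kg m⁻³.
Positive Δρ: denser below, stable.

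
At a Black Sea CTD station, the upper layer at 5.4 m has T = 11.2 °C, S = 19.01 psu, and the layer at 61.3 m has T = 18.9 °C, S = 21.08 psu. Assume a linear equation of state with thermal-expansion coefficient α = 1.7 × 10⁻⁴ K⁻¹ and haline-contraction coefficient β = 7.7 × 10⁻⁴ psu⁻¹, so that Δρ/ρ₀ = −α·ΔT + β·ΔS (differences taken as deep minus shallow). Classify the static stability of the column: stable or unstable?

ΔT = 18.9 − 11.2 = +7.7 K and ΔS = 21.08 − 19.01 = +2.07 psu (deep − shallow).
−αΔT = -1.309 × 10⁻³; βΔS = 1.5939 × 10⁻³; sum Δρ/ρ₀ = 2.849 × 10⁻⁴.
Δρ/ρ₀ > 0, so Δρ > 0: deeper water is denser → statically stable.

stable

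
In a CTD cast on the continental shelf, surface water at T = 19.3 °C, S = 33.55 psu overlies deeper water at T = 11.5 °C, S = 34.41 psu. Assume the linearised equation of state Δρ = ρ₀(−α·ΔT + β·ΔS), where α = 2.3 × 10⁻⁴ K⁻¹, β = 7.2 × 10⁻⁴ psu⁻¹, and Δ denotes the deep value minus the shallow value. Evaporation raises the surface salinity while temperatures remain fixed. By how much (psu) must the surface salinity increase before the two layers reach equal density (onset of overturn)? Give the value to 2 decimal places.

Neutral buoyancy requires −α(T_deep − T_surf) + β(S_deep − S_surf′) = 0.
S_surf′ = S_deep − (α/β)·ΔT = 34.41 − (2.3 × 10⁻⁴/7.2 × 10⁻⁴)·(-7.8) = 36.9017 psu.
Increase required: 36.9017 − 33.55 = 3.3517 psu.

3.35 psu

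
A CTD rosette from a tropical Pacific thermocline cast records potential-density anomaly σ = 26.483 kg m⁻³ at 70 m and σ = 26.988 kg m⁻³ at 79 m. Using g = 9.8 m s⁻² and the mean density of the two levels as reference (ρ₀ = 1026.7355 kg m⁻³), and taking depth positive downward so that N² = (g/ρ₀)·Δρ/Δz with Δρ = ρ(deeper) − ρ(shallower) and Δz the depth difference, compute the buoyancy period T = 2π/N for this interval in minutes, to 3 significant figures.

Δρ = 1026.988 − 1026.483 = 0.505 kg m⁻³ over Δz = 79 − 70 = 9 m.
N² = (9.8/1026.7355) × (0.505/9) = 5.3557 × 10⁻⁴ s⁻².
N = √(5.3557 × 10⁻⁴) = 0.023142 rad s⁻¹, so T = 2π/N = 271.51 s = 4.5252 min ≈ 4.53 min.
A positive N² confirms static stability across the interval.

4.53 min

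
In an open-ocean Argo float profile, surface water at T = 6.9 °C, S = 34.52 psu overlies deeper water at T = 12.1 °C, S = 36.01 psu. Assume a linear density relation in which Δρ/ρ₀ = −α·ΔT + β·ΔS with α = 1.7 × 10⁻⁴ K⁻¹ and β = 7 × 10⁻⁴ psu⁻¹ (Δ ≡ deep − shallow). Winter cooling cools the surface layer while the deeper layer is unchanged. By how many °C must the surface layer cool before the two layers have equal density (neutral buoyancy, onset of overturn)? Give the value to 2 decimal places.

Neutral buoyancy requires Δρ = 0, i.e. −α(T_deep − T_surf′) + β(S_deep − S_surf) = 0.
T_surf′ = T_deep − (β/α)·ΔS = 12.1 − (7 × 10⁻⁴/1.7 × 10⁻⁴)·(+1.49) = 5.9647 °C.
Cooling required: 6.9 − (5.9647) = 0.9353 °C.

0.94 °C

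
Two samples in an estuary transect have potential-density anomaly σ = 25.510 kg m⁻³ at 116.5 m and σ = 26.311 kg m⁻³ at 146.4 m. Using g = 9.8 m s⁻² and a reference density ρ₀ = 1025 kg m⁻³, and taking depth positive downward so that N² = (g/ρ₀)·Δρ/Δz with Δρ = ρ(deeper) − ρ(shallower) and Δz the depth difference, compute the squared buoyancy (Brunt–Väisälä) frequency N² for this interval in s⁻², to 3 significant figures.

Δρ = 1026.311 − 1025.510 = 0.801 kg m⁻³ over Δz = 146.4 − 116.5 = 29.9 m.
N² = (9.8/1025) × (0.801/29.9) = 2.5613 × 10⁻⁴ s⁻² ≈ 2.56 × 10⁻⁴ s⁻².
N² > 0, so the interval is statically stable.

2.56 × 10⁻⁴ s⁻²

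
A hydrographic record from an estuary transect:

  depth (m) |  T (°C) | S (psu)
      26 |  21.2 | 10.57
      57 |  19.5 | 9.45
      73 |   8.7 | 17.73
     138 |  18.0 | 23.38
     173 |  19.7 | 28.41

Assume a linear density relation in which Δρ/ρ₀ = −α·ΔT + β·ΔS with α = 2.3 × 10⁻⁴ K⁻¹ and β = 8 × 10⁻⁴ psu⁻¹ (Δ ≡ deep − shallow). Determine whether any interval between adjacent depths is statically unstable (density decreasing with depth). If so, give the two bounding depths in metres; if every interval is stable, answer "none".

Evaluate Δρ/ρ₀ = −αΔT + βΔS across each adjacent pair:
  26–57 m: −αΔT+βΔS = −(2.3 × 10⁻⁴)(-1.7)+(8 × 10⁻⁴)(-1.12) = -5.1 × 10⁻⁴ → UNSTABLE
  57–73 m: −αΔT+βΔS = −(2.3 × 10⁻⁴)(-10.8)+(8 × 10⁻⁴)(+8.28) = 9.1 × 10⁻³ → stable
  73–138 m: −αΔT+βΔS = −(2.3 × 10⁻⁴)(+9.3)+(8 × 10⁻⁴)(+5.65) = 2.4 × 10⁻³ → stable
  138–173 m: −αΔT+βΔS = −(2.3 × 10⁻⁴)(+1.7)+(8 × 10⁻⁴)(+5.03) = 3.6 × 10⁻³ → stable
The 26–57 m interval has Δρ < 0: lighter water underlies denser water.

26–57 m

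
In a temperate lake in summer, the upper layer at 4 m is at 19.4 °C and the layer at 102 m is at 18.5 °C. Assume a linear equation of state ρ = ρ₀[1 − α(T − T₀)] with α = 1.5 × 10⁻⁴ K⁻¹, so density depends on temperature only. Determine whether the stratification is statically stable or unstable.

stable

ΔT = 18.5 − 19.4 = -0.9 K, so Δρ/ρ₀ = −αΔT = 1.35 × 10⁻⁴.
Δρ/ρ₀ > 0, so Δρ > 0: deeper water is denser → statically stable.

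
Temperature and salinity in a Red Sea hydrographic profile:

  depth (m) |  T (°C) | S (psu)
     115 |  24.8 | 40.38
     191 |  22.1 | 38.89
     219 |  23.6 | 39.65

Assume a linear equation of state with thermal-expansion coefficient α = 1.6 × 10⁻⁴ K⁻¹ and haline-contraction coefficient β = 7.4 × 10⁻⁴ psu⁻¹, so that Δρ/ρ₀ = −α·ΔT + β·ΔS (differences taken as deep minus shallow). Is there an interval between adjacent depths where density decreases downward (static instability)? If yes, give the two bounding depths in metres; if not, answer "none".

Evaluate Δρ/ρ₀ = −αΔT + βΔS across each adjacent pair:
  115–191 m: −αΔT+βΔS = −(1.6 × 10⁻⁴)(-2.7)+(7.4 × 10⁻⁴)(-1.49) = -6.7 × 10⁻⁴ → UNSTABLE
  191–219 m: −αΔT+βΔS = −(1.6 × 10⁻⁴)(+1.5)+(7.4 × 10⁻⁴)(+0.76) = 3.2 × 10⁻⁴ → stable
The 115–191 m interval has Δρ < 0: lighter water underlies denser water.

115–191 m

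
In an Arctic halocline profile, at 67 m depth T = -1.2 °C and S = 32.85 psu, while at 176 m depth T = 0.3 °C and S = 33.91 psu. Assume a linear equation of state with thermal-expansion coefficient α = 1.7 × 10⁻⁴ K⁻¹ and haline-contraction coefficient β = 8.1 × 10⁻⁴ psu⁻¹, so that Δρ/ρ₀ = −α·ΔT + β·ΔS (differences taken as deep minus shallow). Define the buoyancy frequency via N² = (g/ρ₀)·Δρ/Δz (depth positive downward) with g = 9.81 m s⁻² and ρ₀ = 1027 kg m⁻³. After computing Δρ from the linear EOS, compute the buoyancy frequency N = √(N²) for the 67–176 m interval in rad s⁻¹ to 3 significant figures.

ΔT = +1.5 K, ΔS = +1.06 psu (deep − shallow).
Δρ/ρ₀ = −αΔT + βΔS = -2.55 × 10⁻⁴ + 8.586 × 10⁻⁴ = 6.036 × 10⁻⁴, so Δρ ≈ 0.6199 kg m⁻³.
N² = (g/ρ₀)·Δρ/Δz = g·(Δρ/ρ₀)/Δz = 9.81 × 6.036 × 10⁻⁴ / 109 = 5.4324 × 10⁻⁵ s⁻².
N = √(5.4324 × 10⁻⁵) = 7.3705 × 10⁻³ rad s⁻¹ ≈ 7.37 × 10⁻³ rad s⁻¹.

7.37 × 10⁻³ rad s⁻¹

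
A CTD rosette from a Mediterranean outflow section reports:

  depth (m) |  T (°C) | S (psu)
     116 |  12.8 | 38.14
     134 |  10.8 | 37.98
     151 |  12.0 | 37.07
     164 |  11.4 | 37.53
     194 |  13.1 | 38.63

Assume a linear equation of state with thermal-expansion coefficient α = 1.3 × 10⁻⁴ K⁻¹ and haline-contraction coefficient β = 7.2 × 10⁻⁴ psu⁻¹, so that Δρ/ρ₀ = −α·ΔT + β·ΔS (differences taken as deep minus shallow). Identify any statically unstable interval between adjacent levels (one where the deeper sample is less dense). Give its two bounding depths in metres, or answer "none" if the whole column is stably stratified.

134–151 m

Evaluate Δρ/ρ₀ = −αΔT + βΔS across each adjacent pair:
  116–134 m: −αΔT+βΔS = −(1.3 × 10⁻⁴)(-2.0)+(7.2 × 10⁻⁴)(-0.16) = 1.4 × 10⁻⁴ → stable
  134–151 m: −αΔT+βΔS = −(1.3 × 10⁻⁴)(+1.2)+(7.2 × 10⁻⁴)(-0.91) = -8.1 × 10⁻⁴ → UNSTABLE
  151–164 m: −αΔT+βΔS = −(1.3 × 10⁻⁴)(-0.6)+(7.2 × 10⁻⁴)(+0.46) = 4.1 × 10⁻⁴ → stable
  164–194 m: −αΔT+βΔS = −(1.3 × 10⁻⁴)(+1.7)+(7.2 × 10⁻⁴)(+1.10) = 5.7 × 10⁻⁴ → stable
The 134–151 m interval has Δρ < 0: lighter water underlies denser water.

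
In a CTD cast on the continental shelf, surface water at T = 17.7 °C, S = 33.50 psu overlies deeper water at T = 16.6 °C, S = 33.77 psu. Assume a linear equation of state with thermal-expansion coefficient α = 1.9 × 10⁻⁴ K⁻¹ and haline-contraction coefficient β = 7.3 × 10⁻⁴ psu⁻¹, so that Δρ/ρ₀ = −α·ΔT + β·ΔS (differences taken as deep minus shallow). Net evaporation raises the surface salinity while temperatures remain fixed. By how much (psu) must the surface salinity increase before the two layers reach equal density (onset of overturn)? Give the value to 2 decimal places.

Neutral buoyancy requires −α(T_deep − T_surf) + β(S_deep − S_surf′) = 0.
S_surf′ = S_deep − (α/β)·ΔT = 33.77 − (1.9 × 10⁻⁴/7.3 × 10⁻⁴)·(-1.1) = 34.0563 psu.
Increase required: 34.0563 − 33.50 = 0.5563 psu.

0.56 psu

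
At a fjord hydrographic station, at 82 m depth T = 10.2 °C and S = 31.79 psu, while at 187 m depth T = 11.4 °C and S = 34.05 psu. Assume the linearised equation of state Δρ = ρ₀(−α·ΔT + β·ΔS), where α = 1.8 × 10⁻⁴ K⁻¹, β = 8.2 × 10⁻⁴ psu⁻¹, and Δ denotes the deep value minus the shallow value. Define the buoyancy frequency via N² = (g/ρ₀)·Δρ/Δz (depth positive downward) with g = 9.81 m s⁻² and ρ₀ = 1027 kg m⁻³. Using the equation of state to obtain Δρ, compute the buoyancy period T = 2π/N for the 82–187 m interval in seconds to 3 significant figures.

ΔT = +1.2 K, ΔS = +2.26 psu (deep − shallow).
Δρ/ρ₀ = −αΔT + βΔS = -2.16 × 10⁻⁴ + 1.8532 × 10⁻³ = 1.6372 × 10⁻³, so Δρ ≈ 1.681 kg m⁻³.
N² = (g/ρ₀)·Δρ/Δz = g·(Δρ/ρ₀)/Δz = 9.81 × 1.6372 × 10⁻³ / 105 = 1.5296 × 10⁻⁴ s⁻².
N = √(1.5296 × 10⁻⁴) = 0.012368 rad s⁻¹ → T = 2π/N = 508.02 s ≈ 508 s.

508 s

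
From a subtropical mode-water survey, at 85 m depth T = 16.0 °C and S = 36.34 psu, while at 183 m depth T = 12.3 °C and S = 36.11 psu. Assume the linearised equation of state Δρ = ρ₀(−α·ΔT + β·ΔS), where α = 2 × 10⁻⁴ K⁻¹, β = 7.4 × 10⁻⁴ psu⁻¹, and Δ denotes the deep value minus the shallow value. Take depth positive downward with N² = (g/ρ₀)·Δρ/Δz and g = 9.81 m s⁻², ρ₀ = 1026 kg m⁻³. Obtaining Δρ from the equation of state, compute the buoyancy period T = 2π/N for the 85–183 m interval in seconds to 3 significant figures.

ΔT = -3.7 K, ΔS = -0.23 psu (deep − shallow).
Δρ/ρ₀ = −αΔT + βΔS = 7.40 × 10⁻⁴ − 1.702 × 10⁻⁴ = 5.698 × 10⁻⁴, so Δρ ≈ 0.5846 kg m⁻³.
N² = (g/ρ₀)·Δρ/Δz = g·(Δρ/ρ₀)/Δz = 9.81 × 5.698 × 10⁻⁴ / 98 = 5.7038 × 10⁻⁵ s⁻².
N = √(5.7038 × 10⁻⁵) = 7.5524 × 10⁻³ rad s⁻¹ → T = 2π/N = 831.95 s ≈ 832 s.

832 s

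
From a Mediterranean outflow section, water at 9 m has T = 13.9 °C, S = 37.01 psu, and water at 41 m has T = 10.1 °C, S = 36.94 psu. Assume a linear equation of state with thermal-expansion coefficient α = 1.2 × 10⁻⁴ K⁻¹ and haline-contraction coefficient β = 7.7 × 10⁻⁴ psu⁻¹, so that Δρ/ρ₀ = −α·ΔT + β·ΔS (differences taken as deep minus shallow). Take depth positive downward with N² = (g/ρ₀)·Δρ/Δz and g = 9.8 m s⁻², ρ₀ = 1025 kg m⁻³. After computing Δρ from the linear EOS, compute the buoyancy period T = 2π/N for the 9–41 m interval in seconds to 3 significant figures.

ΔT = -3.8 K, ΔS = -0.07 psu (deep − shallow).
Δρ/ρ₀ = −αΔT + βΔS = 4.56 × 10⁻⁴ − 5.39 × 10⁻⁵ = 4.021 × 10⁻⁴, so Δρ ≈ 0.4122 kg m⁻³.
N² = (g/ρ₀)·Δρ/Δz = g·(Δρ/ρ₀)/Δz = 9.8 × 4.021 × 10⁻⁴ / 32 = 1.2314 × 10⁻⁴ s⁻².
N = √(1.2314 × 10⁻⁴) = 0.011097 rad s⁻¹ → T = 2π/N = 566.21 s ≈ 566 s.

566 s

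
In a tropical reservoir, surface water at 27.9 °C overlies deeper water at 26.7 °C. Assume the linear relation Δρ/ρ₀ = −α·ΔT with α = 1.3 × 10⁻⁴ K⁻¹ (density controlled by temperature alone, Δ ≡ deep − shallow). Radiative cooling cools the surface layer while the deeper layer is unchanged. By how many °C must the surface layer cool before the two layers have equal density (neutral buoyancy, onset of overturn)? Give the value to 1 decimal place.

1.2 °C

With temperature the only control, equal density requires T_surf′ = T_deep.
T_surf′ = 26.7 °C.
Cooling required: 27.9 − 26.7 = 1.2 °C.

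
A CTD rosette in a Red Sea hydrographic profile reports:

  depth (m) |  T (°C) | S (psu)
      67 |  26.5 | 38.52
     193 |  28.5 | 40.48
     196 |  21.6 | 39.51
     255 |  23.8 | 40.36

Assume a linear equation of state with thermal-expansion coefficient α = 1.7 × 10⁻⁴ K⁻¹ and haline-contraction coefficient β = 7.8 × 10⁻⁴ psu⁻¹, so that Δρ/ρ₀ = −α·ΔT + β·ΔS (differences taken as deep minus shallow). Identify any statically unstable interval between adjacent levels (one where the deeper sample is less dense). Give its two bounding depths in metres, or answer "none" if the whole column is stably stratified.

Evaluate Δρ/ρ₀ = −αΔT + βΔS across each adjacent pair:
  67–193 m: −αΔT+βΔS = −(1.7 × 10⁻⁴)(+2.0)+(7.8 × 10⁻⁴)(+1.96) = 1.2 × 10⁻³ → stable
  193–196 m: −αΔT+βΔS = −(1.7 × 10⁻⁴)(-6.9)+(7.8 × 10⁻⁴)(-0.97) = 4.2 × 10⁻⁴ → stable
  196–255 m: −αΔT+βΔS = −(1.7 × 10⁻⁴)(+2.2)+(7.8 × 10⁻⁴)(+0.85) = 2.9 × 10⁻⁴ → stable
Every interval has Δρ > 0: the column is stably stratified throughout.

none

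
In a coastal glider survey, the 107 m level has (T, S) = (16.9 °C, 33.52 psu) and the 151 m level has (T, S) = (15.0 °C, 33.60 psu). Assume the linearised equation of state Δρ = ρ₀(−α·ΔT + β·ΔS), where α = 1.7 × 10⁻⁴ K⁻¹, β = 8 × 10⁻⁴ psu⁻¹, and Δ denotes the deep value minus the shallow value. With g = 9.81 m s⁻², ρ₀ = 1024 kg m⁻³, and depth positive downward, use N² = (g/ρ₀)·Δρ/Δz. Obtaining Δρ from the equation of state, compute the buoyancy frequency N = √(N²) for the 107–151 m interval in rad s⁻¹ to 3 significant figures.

9.29 × 10⁻³ rad s⁻¹

ΔT = -1.9 K, ΔS = +0.08 psu (deep − shallow).
Δρ/ρ₀ = −αΔT + βΔS = 3.23 × 10⁻⁴ + 6.40 × 10⁻⁵ = 3.87 × 10⁻⁴, so Δρ ≈ 0.3963 kg m⁻³.
N² = (g/ρ₀)·Δρ/Δz = g·(Δρ/ρ₀)/Δz = 9.81 × 3.87 × 10⁻⁴ / 44 = 8.6283 × 10⁻⁵ s⁻².
N = √(8.6283 × 10⁻⁵) = 9.2889 × 10⁻³ rad s⁻¹ ≈ 9.29 × 10⁻³ rad s⁻¹.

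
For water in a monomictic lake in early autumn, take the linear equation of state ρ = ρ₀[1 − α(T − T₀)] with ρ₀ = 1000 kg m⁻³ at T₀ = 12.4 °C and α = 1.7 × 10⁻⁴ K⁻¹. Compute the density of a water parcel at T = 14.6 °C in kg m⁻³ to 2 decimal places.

T − T₀ = +2.2 K.
Bracket = 1 − α·(+2.2) = 1 + (-3.74 × 10⁻⁴) = 0.9996260.
ρ = 1000 × 0.9996260 = 999.63 kg m⁻³.

999.63 kg m⁻³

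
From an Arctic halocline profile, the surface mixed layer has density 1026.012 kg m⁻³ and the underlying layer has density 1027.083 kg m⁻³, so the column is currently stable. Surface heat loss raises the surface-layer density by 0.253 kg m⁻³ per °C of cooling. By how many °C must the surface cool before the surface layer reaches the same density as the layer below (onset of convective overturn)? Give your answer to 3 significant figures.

4.23 °C

Density deficit of the surface layer: 1027.083 − 1026.012 = 1.071 kg m⁻³.
Required change = 1.071 / 0.253 = 4.23 °C.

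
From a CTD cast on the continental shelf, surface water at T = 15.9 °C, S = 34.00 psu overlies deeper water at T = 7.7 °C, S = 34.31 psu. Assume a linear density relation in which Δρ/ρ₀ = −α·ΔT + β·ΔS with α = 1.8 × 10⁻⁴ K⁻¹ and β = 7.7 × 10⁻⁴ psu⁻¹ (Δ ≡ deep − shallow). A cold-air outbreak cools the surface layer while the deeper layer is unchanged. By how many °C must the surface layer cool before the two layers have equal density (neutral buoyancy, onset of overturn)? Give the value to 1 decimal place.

9.5 °C

Neutral buoyancy requires Δρ = 0, i.e. −α(T_deep − T_surf′) + β(S_deep − S_surf) = 0.
T_surf′ = T_deep − (β/α)·ΔS = 7.7 − (7.7 × 10⁻⁴/1.8 × 10⁻⁴)·(+0.31) = 6.374 °C.
Cooling required: 15.9 − (6.374) = 9.526 °C.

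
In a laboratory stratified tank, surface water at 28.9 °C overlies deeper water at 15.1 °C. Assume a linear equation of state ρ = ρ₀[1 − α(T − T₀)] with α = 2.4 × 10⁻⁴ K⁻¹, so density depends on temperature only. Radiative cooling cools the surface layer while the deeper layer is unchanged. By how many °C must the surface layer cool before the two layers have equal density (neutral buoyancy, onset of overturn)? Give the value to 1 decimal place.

13.8 °C

With temperature the only control, equal density requires T_surf′ = T_deep.
T_surf′ = 15.1 °C.
Cooling required: 28.9 − 15.1 = 13.8 °C.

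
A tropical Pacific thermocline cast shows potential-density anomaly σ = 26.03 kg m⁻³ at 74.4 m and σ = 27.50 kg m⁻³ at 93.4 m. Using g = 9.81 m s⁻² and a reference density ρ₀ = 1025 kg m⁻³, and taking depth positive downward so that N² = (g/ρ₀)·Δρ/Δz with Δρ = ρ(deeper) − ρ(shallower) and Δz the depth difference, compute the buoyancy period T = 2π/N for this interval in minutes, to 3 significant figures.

Δρ = 1027.50 − 1026.03 = 1.47 kg m⁻³ over Δz = 93.4 − 74.4 = 19 m.
N² = (9.81/1025) × (1.47/19) = 7.4047 × 10⁻⁴ s⁻².
N = √(7.4047 × 10⁻⁴) = 0.027212 rad s⁻¹, so T = 2π/N = 230.90 s = 3.8483 min ≈ 3.85 min.

3.85 min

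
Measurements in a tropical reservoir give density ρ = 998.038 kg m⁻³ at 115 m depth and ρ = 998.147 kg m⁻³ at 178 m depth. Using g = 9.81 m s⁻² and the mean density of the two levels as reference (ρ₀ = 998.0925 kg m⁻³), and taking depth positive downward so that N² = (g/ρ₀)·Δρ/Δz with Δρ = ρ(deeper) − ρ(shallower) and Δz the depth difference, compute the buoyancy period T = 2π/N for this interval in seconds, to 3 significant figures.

Δρ = 998.147 − 998.038 = 0.109 kg m⁻³ over Δz = 178 − 115 = 63 m.
N² = (9.81/998.0925) × (0.109/63) = 1.7005 × 10⁻⁵ s⁻².
N = √(1.7005 × 10⁻⁵) = 4.1237 × 10⁻³ rad s⁻¹, so T = 2π/N = 1.5237 × 10³ s ≈ 1.52 × 10³ s.

1.52 × 10³ s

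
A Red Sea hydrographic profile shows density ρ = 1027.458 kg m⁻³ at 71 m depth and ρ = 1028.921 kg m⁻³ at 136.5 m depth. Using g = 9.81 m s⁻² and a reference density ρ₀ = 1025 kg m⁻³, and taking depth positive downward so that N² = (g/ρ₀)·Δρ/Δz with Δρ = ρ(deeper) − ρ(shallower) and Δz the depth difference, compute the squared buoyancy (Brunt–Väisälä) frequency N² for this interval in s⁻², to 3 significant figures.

Δρ = 1028.921 − 1027.458 = 1.463 kg m⁻³ over Δz = 136.5 − 71 = 65.5 m.
N² = (9.81/1025) × (1.463/65.5) = 2.1377 × 10⁻⁴ s⁻² ≈ 2.14 × 10⁻⁴ s⁻².

2.14 × 10⁻⁴ s⁻²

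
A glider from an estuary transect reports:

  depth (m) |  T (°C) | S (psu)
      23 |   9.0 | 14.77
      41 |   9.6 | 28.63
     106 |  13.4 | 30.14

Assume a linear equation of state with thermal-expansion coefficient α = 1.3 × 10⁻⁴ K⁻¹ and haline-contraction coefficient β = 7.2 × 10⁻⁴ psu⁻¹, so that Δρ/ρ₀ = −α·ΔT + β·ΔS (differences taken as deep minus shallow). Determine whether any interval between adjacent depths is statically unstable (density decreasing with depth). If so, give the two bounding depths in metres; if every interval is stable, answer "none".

none

Evaluate Δρ/ρ₀ = −αΔT + βΔS across each adjacent pair:
  23–41 m: −αΔT+βΔS = −(1.3 × 10⁻⁴)(+0.6)+(7.2 × 10⁻⁴)(+13.86) = 9.9 × 10⁻³ → stable
  41–106 m: −αΔT+βΔS = −(1.3 × 10⁻⁴)(+3.8)+(7.2 × 10⁻⁴)(+1.51) = 5.9 × 10⁻⁴ → stable
Every interval has Δρ > 0: the column is stably stratified throughout.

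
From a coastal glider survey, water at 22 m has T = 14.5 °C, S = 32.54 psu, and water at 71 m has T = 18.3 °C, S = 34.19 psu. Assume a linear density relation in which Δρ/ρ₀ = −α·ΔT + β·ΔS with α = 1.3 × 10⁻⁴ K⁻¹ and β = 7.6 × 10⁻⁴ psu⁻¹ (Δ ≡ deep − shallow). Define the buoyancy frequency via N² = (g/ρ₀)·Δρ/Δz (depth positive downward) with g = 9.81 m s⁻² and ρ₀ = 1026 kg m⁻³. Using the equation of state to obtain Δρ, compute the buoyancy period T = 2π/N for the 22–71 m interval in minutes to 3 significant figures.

8.49 min

ΔT = +3.8 K, ΔS = +1.65 psu (deep − shallow).
Δρ/ρ₀ = −αΔT + βΔS = -4.94 × 10⁻⁴ + 1.254 × 10⁻³ = 7.60 × 10⁻⁴, so Δρ ≈ 0.7798 kg m⁻³.
N² = (g/ρ₀)·Δρ/Δz = g·(Δρ/ρ₀)/Δz = 9.81 × 7.60 × 10⁻⁴ / 49 = 1.5216 × 10⁻⁴ s⁻².
N = √(1.5216 × 10⁻⁴) = 0.012335 rad s⁻¹ → T = 2π/N = 509.38 s = 8.4897 min ≈ 8.49 min.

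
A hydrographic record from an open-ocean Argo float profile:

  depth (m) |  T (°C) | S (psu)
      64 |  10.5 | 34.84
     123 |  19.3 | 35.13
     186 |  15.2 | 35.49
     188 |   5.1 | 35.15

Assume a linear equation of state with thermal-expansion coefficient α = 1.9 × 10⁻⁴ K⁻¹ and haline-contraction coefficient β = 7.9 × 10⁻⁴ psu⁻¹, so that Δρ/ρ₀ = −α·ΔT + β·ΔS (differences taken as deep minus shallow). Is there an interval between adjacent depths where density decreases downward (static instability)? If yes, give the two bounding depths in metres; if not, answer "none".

64–123 m

Evaluate Δρ/ρ₀ = −αΔT + βΔS across each adjacent pair:
  64–123 m: −αΔT+βΔS = −(1.9 × 10⁻⁴)(+8.8)+(7.9 × 10⁻⁴)(+0.29) = -1.4 × 10⁻³ → UNSTABLE
  123–186 m: −αΔT+βΔS = −(1.9 × 10⁻⁴)(-4.1)+(7.9 × 10⁻⁴)(+0.36) = 1.1 × 10⁻³ → stable
  186–188 m: −αΔT+βΔS = −(1.9 × 10⁻⁴)(-10.1)+(7.9 × 10⁻⁴)(-0.34) = 1.7 × 10⁻³ → stable
The 64–123 m interval has Δρ < 0: lighter water underlies denser water.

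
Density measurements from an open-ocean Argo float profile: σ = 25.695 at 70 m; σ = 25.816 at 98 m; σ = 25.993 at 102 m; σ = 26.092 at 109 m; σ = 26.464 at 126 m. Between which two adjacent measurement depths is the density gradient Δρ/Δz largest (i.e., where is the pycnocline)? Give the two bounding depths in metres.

98–102 m

Compute the density gradient over each adjacent pair:
  70–98 m: Δρ/Δz = 0.121/28 = 4.3 × 10⁻³ kg m⁻⁴
  98–102 m: Δρ/Δz = 0.177/4 = 0.044 kg m⁻⁴
  102–109 m: Δρ/Δz = 0.099/7 = 0.014 kg m⁻⁴
  109–126 m: Δρ/Δz = 0.372/17 = 0.022 kg m⁻⁴
The largest gradient is in the 98–102 m interval — the pycnocline.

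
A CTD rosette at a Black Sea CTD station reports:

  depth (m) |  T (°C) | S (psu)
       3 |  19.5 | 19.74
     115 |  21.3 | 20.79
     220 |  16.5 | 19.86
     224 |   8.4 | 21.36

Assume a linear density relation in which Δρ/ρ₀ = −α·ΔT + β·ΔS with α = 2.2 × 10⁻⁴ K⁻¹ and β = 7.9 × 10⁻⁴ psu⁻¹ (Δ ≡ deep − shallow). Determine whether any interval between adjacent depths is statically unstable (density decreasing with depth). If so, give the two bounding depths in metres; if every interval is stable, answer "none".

none

Evaluate Δρ/ρ₀ = −αΔT + βΔS across each adjacent pair:
  3–115 m: −αΔT+βΔS = −(2.2 × 10⁻⁴)(+1.8)+(7.9 × 10⁻⁴)(+1.05) = 4.3 × 10⁻⁴ → stable
  115–220 m: −αΔT+βΔS = −(2.2 × 10⁻⁴)(-4.8)+(7.9 × 10⁻⁴)(-0.93) = 3.2 × 10⁻⁴ → stable
  220–224 m: −αΔT+βΔS = −(2.2 × 10⁻⁴)(-8.1)+(7.9 × 10⁻⁴)(+1.50) = 3.0 × 10⁻³ → stable
Every interval has Δρ > 0: the column is stably stratified throughout.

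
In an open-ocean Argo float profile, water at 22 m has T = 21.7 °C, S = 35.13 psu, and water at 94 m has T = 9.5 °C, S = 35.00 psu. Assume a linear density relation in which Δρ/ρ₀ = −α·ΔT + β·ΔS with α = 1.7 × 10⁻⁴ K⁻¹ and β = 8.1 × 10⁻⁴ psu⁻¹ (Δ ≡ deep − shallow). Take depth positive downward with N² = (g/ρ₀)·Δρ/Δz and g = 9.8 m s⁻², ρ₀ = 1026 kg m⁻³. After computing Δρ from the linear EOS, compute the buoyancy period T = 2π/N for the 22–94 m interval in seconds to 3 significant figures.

384 s

ΔT = -12.2 K, ΔS = -0.13 psu (deep − shallow).
Δρ/ρ₀ = −αΔT + βΔS = 2.074 × 10⁻³ − 1.053 × 10⁻⁴ = 1.9687 × 10⁻³, so Δρ ≈ 2.020 kg m⁻³.
N² = (g/ρ₀)·Δρ/Δz = g·(Δρ/ρ₀)/Δz = 9.8 × 1.9687 × 10⁻³ / 72 = 2.6796 × 10⁻⁴ s⁻².
N = √(2.6796 × 10⁻⁴) = 0.016369 rad s⁻¹ → T = 2π/N = 383.85 s ≈ 384 s.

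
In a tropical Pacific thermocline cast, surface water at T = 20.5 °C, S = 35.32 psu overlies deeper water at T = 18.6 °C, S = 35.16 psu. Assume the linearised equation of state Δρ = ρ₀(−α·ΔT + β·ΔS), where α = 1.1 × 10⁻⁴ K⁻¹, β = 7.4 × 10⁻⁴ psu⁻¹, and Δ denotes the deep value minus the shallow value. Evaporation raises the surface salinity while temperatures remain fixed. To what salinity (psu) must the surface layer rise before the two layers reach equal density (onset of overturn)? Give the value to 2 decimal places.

Neutral buoyancy requires −α(T_deep − T_surf) + β(S_deep − S_surf′) = 0.
S_surf′ = S_deep − (α/β)·ΔT = 35.16 − (1.1 × 10⁻⁴/7.4 × 10⁻⁴)·(-1.9) = 35.4424 psu.
Increase required: 35.4424 − 35.32 = 0.1224 psu.

35.44 psu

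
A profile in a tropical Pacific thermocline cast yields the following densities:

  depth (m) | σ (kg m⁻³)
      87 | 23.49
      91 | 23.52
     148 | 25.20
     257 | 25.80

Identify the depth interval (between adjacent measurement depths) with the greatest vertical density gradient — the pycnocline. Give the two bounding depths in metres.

91–148 m

Compute the density gradient over each adjacent pair:
  87–91 m: Δρ/Δz = 0.03/4 = 7.5 × 10⁻³ kg m⁻⁴
  91–148 m: Δρ/Δz = 1.68/57 = 0.029 kg m⁻⁴
  148–257 m: Δρ/Δz = 0.60/109 = 5.5 × 10⁻³ kg m⁻⁴
The largest gradient is in the 91–148 m interval — the pycnocline.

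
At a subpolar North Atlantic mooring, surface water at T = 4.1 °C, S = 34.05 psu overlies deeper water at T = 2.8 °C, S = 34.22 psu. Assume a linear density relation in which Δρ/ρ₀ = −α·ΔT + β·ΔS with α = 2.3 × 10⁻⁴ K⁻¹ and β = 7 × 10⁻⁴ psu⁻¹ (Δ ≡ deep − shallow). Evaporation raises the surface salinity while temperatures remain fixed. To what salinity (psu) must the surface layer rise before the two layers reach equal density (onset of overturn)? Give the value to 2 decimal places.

Neutral buoyancy requires −α(T_deep − T_surf) + β(S_deep − S_surf′) = 0.
S_surf′ = S_deep − (α/β)·ΔT = 34.22 − (2.3 × 10⁻⁴/7 × 10⁻⁴)·(-1.3) = 34.6471 psu.
Increase required: 34.6471 − 34.05 = 0.5971 psu.

34.65 psu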